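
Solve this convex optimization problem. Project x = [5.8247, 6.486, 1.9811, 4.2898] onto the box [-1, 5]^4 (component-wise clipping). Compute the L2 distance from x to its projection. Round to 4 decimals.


Project each component onto [-1, 5].
clip(5.8247) = 5.0, clip(6.486) = 5.0, clip(1.9811) = 1.9811, clip(4.2898) = 4.2898
Projection = [5.0, 5.0, 1.9811, 4.2898]
Squared diffs: [0.6801, 2.2082, 0.0, 0.0]
Distance = sqrt(2.8883) = 1.6995


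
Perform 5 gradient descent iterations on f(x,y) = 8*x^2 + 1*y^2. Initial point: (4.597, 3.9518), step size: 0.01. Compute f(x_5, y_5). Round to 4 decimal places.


Gradient descent on f(x,y) = 8*x^2 + 1*y^2.
Starting point: (4.597, 3.9518), alpha = 0.01
Step 1: grad_x = 2*8*4.597 = 73.552, grad_y = 2*1*3.9518 = 7.9036
  x_1 = 4.597 - 0.01*73.552 = 3.8615
  y_1 = 3.9518 - 0.01*7.9036 = 3.8728
Step 2: grad_x = 2*8*3.8615 = 61.7837, grad_y = 2*1*3.8728 = 7.7455
  x_2 = 3.8615 - 0.01*61.7837 = 3.2436
  y_2 = 3.8728 - 0.01*7.7455 = 3.7953
Step 3: grad_x = 2*8*3.2436 = 51.8983, grad_y = 2*1*3.7953 = 7.5906
  x_3 = 3.2436 - 0.01*51.8983 = 2.7247
  y_3 = 3.7953 - 0.01*7.5906 = 3.7194
Step 4: grad_x = 2*8*2.7247 = 43.5946, grad_y = 2*1*3.7194 = 7.4388
  x_4 = 2.7247 - 0.01*43.5946 = 2.2887
  y_4 = 3.7194 - 0.01*7.4388 = 3.645
Step 5: grad_x = 2*8*2.2887 = 36.6194, grad_y = 2*1*3.645 = 7.29
  x_5 = 2.2887 - 0.01*36.6194 = 1.9225
  y_5 = 3.645 - 0.01*7.29 = 3.5721
f(1.9225, 3.5721) = 8*1.9225^2 + 1*3.5721^2 = 42.3287


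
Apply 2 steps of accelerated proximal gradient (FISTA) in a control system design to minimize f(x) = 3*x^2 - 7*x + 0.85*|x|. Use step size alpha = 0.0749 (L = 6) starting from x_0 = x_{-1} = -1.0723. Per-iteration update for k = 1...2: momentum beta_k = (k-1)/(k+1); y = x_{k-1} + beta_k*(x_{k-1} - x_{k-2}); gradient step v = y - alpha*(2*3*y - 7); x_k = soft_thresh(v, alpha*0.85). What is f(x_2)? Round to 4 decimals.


FISTA on f(x) = 3*x^2 - 7*x + 0.85*|x|
L = 6, alpha = 0.0749
Iteration 1: beta = 0.0, y = -1.0723 + 0.0*(-1.0723 + 1.0723) = -1.0723
  grad(y) = -13.4338, v = y - alpha*grad = -0.0661
  prox(v) = soft_thresh(-0.0661, 0.0637) = -0.0024
Iteration 2: beta = 0.3333, y = -0.0024 + 0.3333*(-0.0024 + 1.0723) = 0.3542
  grad(y) = -4.8749, v = y - alpha*grad = 0.7193
  prox(v) = soft_thresh(0.7193, 0.0637) = 0.6556
f(x_2) = 3*0.6556^2 - 7*0.6556 + 0.85*|0.6556| = -2.7426


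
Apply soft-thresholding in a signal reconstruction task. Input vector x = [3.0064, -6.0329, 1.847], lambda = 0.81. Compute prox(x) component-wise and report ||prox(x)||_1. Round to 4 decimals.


Soft-thresholding with lambda = 0.81:
prox(3.0064) = sign(3.0064)*max(|3.0064| - 0.81, 0) = 2.1964
prox(-6.0329) = sign(-6.0329)*max(|-6.0329| - 0.81, 0) = -5.2229
prox(1.847) = sign(1.847)*max(|1.847| - 0.81, 0) = 1.037
prox(x) = [2.1964, -5.2229, 1.037]
||prox(x)||_1 = 2.1964 + 5.2229 + 1.037 = 8.4563


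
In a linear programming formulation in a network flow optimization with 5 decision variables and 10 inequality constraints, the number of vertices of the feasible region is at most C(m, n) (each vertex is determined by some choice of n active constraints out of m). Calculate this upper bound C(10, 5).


Each vertex corresponds to some choice of n active constraints out of m, so the number of vertices is at most C(m, n) = m! / (n!(m-n)!).
m = 10, n = 5
Numerator: 10 * 9 * 8 * 7 * 6
Denominator: 5! = 120
C(10, 5) = 252


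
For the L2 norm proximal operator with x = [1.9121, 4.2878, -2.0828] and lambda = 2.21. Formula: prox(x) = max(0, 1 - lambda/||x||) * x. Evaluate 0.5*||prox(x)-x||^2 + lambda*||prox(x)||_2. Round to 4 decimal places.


Step 1: Compute ||x||.
||x|| = 5.1361
Step 2: Compute scaling factor.
scale = max(0, 1 - 2.21/5.1361) = 0.5697
Step 3: prox(x) = [1.0893, 2.4428, -1.1866]
||prox(x)|| = 2.9261
Step 4: Proximal objective.
0.5*||prox-x||^2 = 2.4421
lambda*||prox|| = 6.4667
Total = 8.9087


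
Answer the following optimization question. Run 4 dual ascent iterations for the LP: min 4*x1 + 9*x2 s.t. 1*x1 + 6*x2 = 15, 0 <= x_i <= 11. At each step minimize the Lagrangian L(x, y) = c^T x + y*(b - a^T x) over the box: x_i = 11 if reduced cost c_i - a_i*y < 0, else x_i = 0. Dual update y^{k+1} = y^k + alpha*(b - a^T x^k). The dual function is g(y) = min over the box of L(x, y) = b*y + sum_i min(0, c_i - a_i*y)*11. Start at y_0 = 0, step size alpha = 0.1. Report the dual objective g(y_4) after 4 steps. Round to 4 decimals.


Dual ascent for LP: min 4*x1 + 9*x2, 1*x1 + 6*x2 = 15, 0 <= x_i <= 11
Step 1: y^k = 0.0, reduced costs: (4.0, 9.0)
  x^k = (0.0, 0.0), subgradient = b - a^T x = 15.0
  y^{k+1} = 0.0 + 0.1*15.0 = 1.5
Step 2: y^k = 1.5, reduced costs: (2.5, 0.0)
  x^k = (0.0, 0.0), subgradient = b - a^T x = 15.0
  y^{k+1} = 1.5 + 0.1*15.0 = 3.0
Step 3: y^k = 3.0, reduced costs: (1.0, -9.0)
  x^k = (0.0, 11.0), subgradient = b - a^T x = -51.0
  y^{k+1} = 3.0 + 0.1*-51.0 = -2.1
Step 4: y^k = -2.1, reduced costs: (6.1, 21.6)
  x^k = (0.0, 0.0), subgradient = b - a^T x = 15.0
  y^{k+1} = -2.1 + 0.1*15.0 = -0.6
Dual objective at y_4 = -0.6: reduced costs (4.6, 12.6), box minimizer x = (0.0, 0.0)
g(y_4) = b*y + (c1 - a1*y)*x1 + (c2 - a2*y)*x2 = 15*(-0.6) + 4.6*0.0 + 12.6*0.0 = -9.0 + 0.0 + 0.0 = -9.0


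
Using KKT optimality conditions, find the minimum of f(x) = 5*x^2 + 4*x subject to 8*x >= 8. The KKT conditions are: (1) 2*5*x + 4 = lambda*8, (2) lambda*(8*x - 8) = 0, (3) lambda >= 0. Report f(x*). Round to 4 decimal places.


Step 1: Try lambda = 0 (constraint inactive).
x_unc = -4/(2*5) = -0.4
Check: 8*-0.4 = -3.2 < 8 -- violated!
Step 2: Constraint must be active: 8*x = 8
x* = 8/8 = 1.0
lambda = (2*5*1.0 + 4)/8 = 1.75
Step 3: Compute optimal value.
f(x*) = 5*1.0^2 + 4*1.0 = 9.0


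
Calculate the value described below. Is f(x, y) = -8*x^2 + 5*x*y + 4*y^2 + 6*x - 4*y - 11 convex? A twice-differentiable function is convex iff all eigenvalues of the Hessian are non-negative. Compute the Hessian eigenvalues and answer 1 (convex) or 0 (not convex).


The Hessian of f(x,y) = -8*x^2 + 5*x*y + 4*y^2 + 6*x - 4*y - 11 is:
H = [[-16, 5], [5, 8]]
Trace = -16 + 8 = -8
Determinant = -16*8 - (5)^2 = -153
Discriminant = (-8)^2 - 4*-153 = 676.0
Eigenvalues: lambda_1 = -17.0, lambda_2 = 9.0
The function is not convex.

0


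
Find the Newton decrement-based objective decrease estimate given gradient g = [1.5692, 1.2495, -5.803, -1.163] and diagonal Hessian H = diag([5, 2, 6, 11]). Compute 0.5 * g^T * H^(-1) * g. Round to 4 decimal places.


Step 1: H is diagonal, so H^(-1) * g = [0.3138, 0.6248, -0.9672, -0.1057].
Step 2: g^T H^(-1) g = sum_i g_i^2 / H_ii
  = (1.5692)^2/5 + (1.2495)^2/2 + (-5.803)^2/6 + (-1.163)^2/11
  = 0.4925 + 0.7806 + 5.6125 + 0.123 = 7.0085
Step 3: Objective decrease = 0.5 * g^T H^(-1) g = 3.5043


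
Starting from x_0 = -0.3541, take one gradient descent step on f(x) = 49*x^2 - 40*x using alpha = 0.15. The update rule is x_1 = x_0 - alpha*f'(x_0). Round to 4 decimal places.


We compute the gradient at x_0 and apply the update.
f'(x) = 98*x - 40
f'(-0.3541) = 98*-0.3541 - 40 = -74.7018
x_1 = -0.3541 - 0.15*-74.7018 = 10.8512


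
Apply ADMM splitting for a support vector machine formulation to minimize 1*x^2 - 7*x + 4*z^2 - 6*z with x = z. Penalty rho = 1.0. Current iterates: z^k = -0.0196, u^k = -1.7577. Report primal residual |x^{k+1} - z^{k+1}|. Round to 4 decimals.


ADMM iteration with rho = 1.0, z^k = -0.0196, u^k = -1.7577
Step 1: x-update.
Minimize 1*x^2 - 7*x + (1.0/2)*(x + 0.0196 - 1.7577)^2
FOC: (2*1 + 1.0)*x = 7 + 1.0*(-0.0196 + 1.7577)
x^{k+1} = 2.9127
Step 2: z-update.
Minimize 4*z^2 - 6*z + (1.0/2)*(2.9127 - z - 1.7577)^2
FOC: (2*4 + 1.0)*z = 6 + 1.0*(2.9127 - 1.7577)
z^{k+1} = 0.795
Step 3: u-update.
u^{k+1} = -1.7577 + 2.9127 - 0.795 = 0.36
Step 4: Primal residual = |2.9127 - 0.795| = 2.1177


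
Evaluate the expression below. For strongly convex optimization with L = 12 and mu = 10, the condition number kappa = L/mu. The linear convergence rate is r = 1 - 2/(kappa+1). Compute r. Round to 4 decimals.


Step 1: Compute the condition number.
kappa = L/mu = 12/10 = 1.2
Step 2: Compute the convergence rate.
r = 1 - 2/(kappa + 1) = 1 - 2*mu/(L + mu) = (L - mu)/(L + mu) = 2/22 = 0.0909


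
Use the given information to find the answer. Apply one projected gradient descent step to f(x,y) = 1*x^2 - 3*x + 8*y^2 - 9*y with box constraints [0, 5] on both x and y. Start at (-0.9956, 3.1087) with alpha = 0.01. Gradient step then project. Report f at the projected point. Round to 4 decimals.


Step 1: Compute gradient at (-0.9956, 3.1087).
grad_x = 2*1*-0.9956 - 3 = -4.9912
grad_y = 2*8*3.1087 - 9 = 40.7392
Step 2: Gradient step.
x_raw = -0.9956 - 0.01*-4.9912 = -0.9457
y_raw = 3.1087 - 0.01*40.7392 = 2.7013
Step 3: Project onto [0, 5].
x_proj = clip(-0.9457) = 0.0
y_proj = clip(2.7013) = 2.7013
Step 4: Evaluate f.
f(0.0, 2.7013) = 34.0647


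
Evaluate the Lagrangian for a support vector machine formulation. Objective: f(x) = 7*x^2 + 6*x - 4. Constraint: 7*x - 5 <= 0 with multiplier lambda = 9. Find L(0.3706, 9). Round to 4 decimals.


Step 1: Evaluate f(x).
f(0.3706) = 7*0.3706^2 + 6*0.3706 - 4 = -0.815
Step 2: Evaluate g(x).
g(0.3706) = 7*0.3706 - 5 = -2.4058
Step 3: Compute Lagrangian.
L = -0.815 + 9*-2.4058 = -22.4672


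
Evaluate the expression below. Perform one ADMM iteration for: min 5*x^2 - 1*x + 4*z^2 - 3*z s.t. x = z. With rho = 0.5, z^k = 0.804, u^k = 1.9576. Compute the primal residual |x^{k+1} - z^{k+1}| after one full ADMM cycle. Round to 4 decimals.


ADMM iteration with rho = 0.5, z^k = 0.804, u^k = 1.9576
Step 1: x-update.
Minimize 5*x^2 - 1*x + (0.5/2)*(x - 0.804 + 1.9576)^2
FOC: (2*5 + 0.5)*x = 1 + 0.5*(0.804 - 1.9576)
x^{k+1} = 0.0403
Step 2: z-update.
Minimize 4*z^2 - 3*z + (0.5/2)*(0.0403 - z + 1.9576)^2
FOC: (2*4 + 0.5)*z = 3 + 0.5*(0.0403 + 1.9576)
z^{k+1} = 0.4705
Step 3: u-update.
u^{k+1} = 1.9576 + 0.0403 - 0.4705 = 1.5274
Step 4: Primal residual = |0.0403 - 0.4705| = 0.4302


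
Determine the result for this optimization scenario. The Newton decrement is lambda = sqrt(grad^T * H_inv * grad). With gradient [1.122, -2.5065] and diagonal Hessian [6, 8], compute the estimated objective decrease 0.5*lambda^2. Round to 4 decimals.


Step 1: H is diagonal, so H^(-1) * g = [0.187, -0.3133].
Step 2: g^T H^(-1) g = sum_i g_i^2 / H_ii
  = (1.122)^2/6 + (-2.5065)^2/8
  = 0.2098 + 0.7853 = 0.9951
Step 3: Objective decrease = 0.5 * g^T H^(-1) g = 0.4976


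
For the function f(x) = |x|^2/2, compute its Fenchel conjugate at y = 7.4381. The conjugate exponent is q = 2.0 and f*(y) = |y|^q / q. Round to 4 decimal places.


The conjugate exponent q satisfies 1/p + 1/q = 1.
p = 2, so q = 2/(2 - 1) = 2.0
|y|^q = 7.4381^2.0 = 55.3253
f*(7.4381) = 55.3253 / 2.0 = 27.6627


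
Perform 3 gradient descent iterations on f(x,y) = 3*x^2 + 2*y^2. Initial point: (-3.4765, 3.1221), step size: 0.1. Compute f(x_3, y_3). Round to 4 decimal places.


Gradient descent on f(x,y) = 3*x^2 + 2*y^2.
Starting point: (-3.4765, 3.1221), alpha = 0.1
Step 1: grad_x = 2*3*-3.4765 = -20.859, grad_y = 2*2*3.1221 = 12.4884
  x_1 = -3.4765 - 0.1*-20.859 = -1.3906
  y_1 = 3.1221 - 0.1*12.4884 = 1.8733
Step 2: grad_x = 2*3*-1.3906 = -8.3436, grad_y = 2*2*1.8733 = 7.493
  x_2 = -1.3906 - 0.1*-8.3436 = -0.5562
  y_2 = 1.8733 - 0.1*7.493 = 1.124
Step 3: grad_x = 2*3*-0.5562 = -3.3374, grad_y = 2*2*1.124 = 4.4958
  x_3 = -0.5562 - 0.1*-3.3374 = -0.2225
  y_3 = 1.124 - 0.1*4.4958 = 0.6744
f(-0.2225, 0.6744) = 3*(-0.2225)^2 + 2*0.6744^2 = 1.0581


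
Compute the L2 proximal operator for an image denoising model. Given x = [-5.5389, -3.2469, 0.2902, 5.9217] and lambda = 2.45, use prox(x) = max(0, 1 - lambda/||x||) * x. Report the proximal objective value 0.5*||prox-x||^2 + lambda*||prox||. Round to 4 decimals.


Step 1: Compute ||x||.
||x|| = 8.7391
Step 2: Compute scaling factor.
scale = max(0, 1 - 2.45/8.7391) = 0.7197
Step 3: prox(x) = [-3.9861, -2.3366, 0.2088, 4.2616]
||prox(x)|| = 6.2891
Step 4: Proximal objective.
0.5*||prox-x||^2 = 3.0013
lambda*||prox|| = 15.4083
Total = 18.4096


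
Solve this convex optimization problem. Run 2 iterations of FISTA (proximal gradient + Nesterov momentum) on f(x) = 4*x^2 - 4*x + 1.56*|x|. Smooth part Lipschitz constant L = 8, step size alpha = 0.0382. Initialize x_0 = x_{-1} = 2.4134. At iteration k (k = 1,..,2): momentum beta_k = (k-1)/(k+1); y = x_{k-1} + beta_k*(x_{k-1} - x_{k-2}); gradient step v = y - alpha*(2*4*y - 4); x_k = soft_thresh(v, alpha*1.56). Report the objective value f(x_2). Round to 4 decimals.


FISTA on f(x) = 4*x^2 - 4*x + 1.56*|x|
L = 8, alpha = 0.0382
Iteration 1: beta = 0.0, y = 2.4134 + 0.0*(2.4134 - 2.4134) = 2.4134
  grad(y) = 15.3072, v = y - alpha*grad = 1.8287
  prox(v) = soft_thresh(1.8287, 0.0596) = 1.7691
Iteration 2: beta = 0.3333, y = 1.7691 + 0.3333*(1.7691 - 2.4134) = 1.5543
  grad(y) = 8.4344, v = y - alpha*grad = 1.2321
  prox(v) = soft_thresh(1.2321, 0.0596) = 1.1725
f(x_2) = 4*1.1725^2 - 4*1.1725 + 1.56*|1.1725| = 2.6382


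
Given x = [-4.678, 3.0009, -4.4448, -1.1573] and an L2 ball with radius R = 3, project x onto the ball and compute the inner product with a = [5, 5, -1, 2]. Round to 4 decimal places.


Step 1: Compute ||x|| (intermediates to 6 decimals).
||x|| = sqrt((-4.678)^2 + 3.0009^2 + (-4.4448)^2 + (-1.1573)^2) = 7.21004
Step 2: Project.
Since ||x|| > R, scale = R/||x|| = 3/7.21004 = 0.416086, proj(x) = scale * x
proj(x) = [-1.94645, 1.248632, -1.849419, -0.481536]
Step 3: Dot product.
a^T * proj(x) = 5*(-1.94645) + 5*1.248632 - 1*(-1.849419) + 2*(-0.481536) = -2.6027


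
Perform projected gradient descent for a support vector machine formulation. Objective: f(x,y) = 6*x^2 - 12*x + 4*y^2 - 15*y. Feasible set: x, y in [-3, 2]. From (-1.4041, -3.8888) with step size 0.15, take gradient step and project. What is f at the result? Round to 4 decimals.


Step 1: Compute gradient at (-1.4041, -3.8888).
grad_x = 2*6*-1.4041 - 12 = -28.8492
grad_y = 2*4*-3.8888 - 15 = -46.1104
Step 2: Gradient step.
x_raw = -1.4041 - 0.15*-28.8492 = 2.9233
y_raw = -3.8888 - 0.15*-46.1104 = 3.0278
Step 3: Project onto [-3, 2].
x_proj = clip(2.9233) = 2.0
y_proj = clip(3.0278) = 2.0
Step 4: Evaluate f.
f(2.0, 2.0) = -14.0


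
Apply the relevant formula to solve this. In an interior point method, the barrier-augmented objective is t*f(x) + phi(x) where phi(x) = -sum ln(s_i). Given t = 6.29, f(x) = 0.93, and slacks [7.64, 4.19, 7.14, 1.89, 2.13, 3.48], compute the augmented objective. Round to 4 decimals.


Step 1: Compute log-barrier.
ln values: [2.0334, 1.4327, 1.9657, 0.6366, 0.7561, 1.247]
phi = -(2.0334 + 1.4327 + 1.9657 + 0.6366 + 0.7561 + 1.247) = -8.0715
Step 2: Compute augmented objective.
t*f(x) = 6.29*0.93 = 5.8497
Total = 5.8497 - 8.0715 = -2.2218


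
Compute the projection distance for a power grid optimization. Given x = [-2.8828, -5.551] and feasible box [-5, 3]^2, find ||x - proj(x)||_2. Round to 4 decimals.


Project each component onto [-5, 3].
clip(-2.8828) = -2.8828, clip(-5.551) = -5.0
Projection = [-2.8828, -5.0]
Squared diffs: [0.0, 0.3036]
Distance = sqrt(0.3036) = 0.551


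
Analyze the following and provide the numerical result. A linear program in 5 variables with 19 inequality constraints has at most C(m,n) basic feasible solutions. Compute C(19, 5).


Each vertex corresponds to some choice of n active constraints out of m, so the number of vertices is at most C(m, n) = m! / (n!(m-n)!).
m = 19, n = 5
Numerator: 19 * 18 * 17 * 16 * 15
Denominator: 5! = 120
C(19, 5) = 11628


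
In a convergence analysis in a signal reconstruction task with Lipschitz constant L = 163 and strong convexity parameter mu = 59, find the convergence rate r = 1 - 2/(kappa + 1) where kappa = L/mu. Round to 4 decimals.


Step 1: Compute the condition number.
kappa = L/mu = 163/59 = 2.7627
Step 2: Compute the convergence rate.
r = 1 - 2/(kappa + 1) = 1 - 2*mu/(L + mu) = (L - mu)/(L + mu) = 104/222 = 0.4685


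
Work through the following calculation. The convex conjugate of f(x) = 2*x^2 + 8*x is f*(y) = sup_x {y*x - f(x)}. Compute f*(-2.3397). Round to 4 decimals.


f*(y) = sup_x {y*x - a*x^2 - b*x} = sup_x {(y-b)*x - a*x^2}
FOC: (y - b) - 2a*x = 0 => x* = (y - b)/(2a)
x* = (-2.3397 - 8)/(2*2) = -2.5849
f*(-2.3397) = (y-b)^2/(4a) = (-2.3397 - 8)^2/(4*2)
= 106.9094/8 = 13.3637


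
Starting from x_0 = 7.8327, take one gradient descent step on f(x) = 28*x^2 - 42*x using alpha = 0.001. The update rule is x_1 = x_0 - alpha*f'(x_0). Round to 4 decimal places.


We compute the gradient at x_0 and apply the update.
f'(x) = 56*x - 42
f'(7.8327) = 56*7.8327 - 42 = 396.6312
x_1 = 7.8327 - 0.001*396.6312 = 7.4361


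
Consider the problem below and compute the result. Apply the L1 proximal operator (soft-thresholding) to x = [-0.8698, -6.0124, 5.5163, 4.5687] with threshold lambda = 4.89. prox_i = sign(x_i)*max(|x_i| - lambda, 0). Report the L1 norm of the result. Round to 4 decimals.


Soft-thresholding with lambda = 4.89:
prox(-0.8698) = sign(-0.8698)*max(|-0.8698| - 4.89, 0) = 0.0
prox(-6.0124) = sign(-6.0124)*max(|-6.0124| - 4.89, 0) = -1.1224
prox(5.5163) = sign(5.5163)*max(|5.5163| - 4.89, 0) = 0.6263
prox(4.5687) = sign(4.5687)*max(|4.5687| - 4.89, 0) = 0.0
prox(x) = [0.0, -1.1224, 0.6263, 0.0]
||prox(x)||_1 = 0.0 + 1.1224 + 0.6263 + 0.0 = 1.7487


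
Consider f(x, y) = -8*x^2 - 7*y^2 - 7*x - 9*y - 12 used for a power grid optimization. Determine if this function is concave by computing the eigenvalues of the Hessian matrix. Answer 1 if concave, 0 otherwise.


The Hessian of f(x,y) = -8*x^2 - 7*y^2 - 7*x - 9*y - 12 is:
H = [[-16, 0], [0, -14]]
Trace = -16 - 14 = -30
Determinant = -16*-14 - (0)^2 = 224
Discriminant = (-30)^2 - 4*224 = 4.0
Eigenvalues: lambda_1 = -16.0, lambda_2 = -14.0
The function is concave.

1


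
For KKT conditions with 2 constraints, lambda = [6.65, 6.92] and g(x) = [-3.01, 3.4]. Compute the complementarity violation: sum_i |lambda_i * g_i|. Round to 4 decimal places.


KKT complementary slackness check:
lambda_1 * g_1 = 6.65 * -3.01 = -20.0165
lambda_2 * g_2 = 6.92 * 3.4 = 23.528
Total violation = 20.0165 + 23.528 = 43.5445


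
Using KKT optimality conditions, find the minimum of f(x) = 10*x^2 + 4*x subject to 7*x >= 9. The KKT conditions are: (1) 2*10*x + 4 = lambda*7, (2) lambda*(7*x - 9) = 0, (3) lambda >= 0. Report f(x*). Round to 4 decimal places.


Step 1: Try lambda = 0 (constraint inactive).
x_unc = -4/(2*10) = -0.2
Check: 7*-0.2 = -1.4 < 9 -- violated!
Step 2: Constraint must be active: 7*x = 9
x* = 9/7 = 1.2857 (rounded; the exact value 9/7 is used below)
lambda = (2*10*(9/7) + 4)/7 = 4.2449
Step 3: Compute optimal value.
f(x*) = 10*(9/7)^2 + 4*(9/7) = 21.6735


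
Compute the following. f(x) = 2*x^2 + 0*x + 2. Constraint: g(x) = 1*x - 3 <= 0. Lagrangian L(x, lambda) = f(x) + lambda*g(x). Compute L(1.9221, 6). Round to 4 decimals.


Step 1: Evaluate f(x).
f(1.9221) = 2*1.9221^2 + 0*1.9221 + 2 = 9.3889
Step 2: Evaluate g(x).
g(1.9221) = 1*1.9221 - 3 = -1.0779
Step 3: Compute Lagrangian.
L = 9.3889 + 6*-1.0779 = 2.9215


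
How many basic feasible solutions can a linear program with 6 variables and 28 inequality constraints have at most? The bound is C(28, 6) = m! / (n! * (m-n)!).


Each vertex corresponds to some choice of n active constraints out of m, so the number of vertices is at most C(m, n) = m! / (n!(m-n)!).
m = 28, n = 6
Numerator: 28 * 27 * 26 * 25 * 24 * 23
Denominator: 6! = 720
C(28, 6) = 376740


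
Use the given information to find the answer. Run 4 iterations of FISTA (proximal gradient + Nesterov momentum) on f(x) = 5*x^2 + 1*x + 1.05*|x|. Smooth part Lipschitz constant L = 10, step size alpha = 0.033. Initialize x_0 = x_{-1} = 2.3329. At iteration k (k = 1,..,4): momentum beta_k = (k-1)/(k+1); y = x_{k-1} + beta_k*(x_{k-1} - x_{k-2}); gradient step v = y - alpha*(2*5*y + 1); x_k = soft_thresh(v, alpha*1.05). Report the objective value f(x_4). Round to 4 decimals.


FISTA on f(x) = 5*x^2 + 1*x + 1.05*|x|
L = 10, alpha = 0.033
Iteration 1: beta = 0.0, y = 2.3329 + 0.0*(2.3329 - 2.3329) = 2.3329
  grad(y) = 24.329, v = y - alpha*grad = 1.53
  prox(v) = soft_thresh(1.53, 0.0347) = 1.4954
Iteration 2: beta = 0.3333, y = 1.4954 + 0.3333*(1.4954 - 2.3329) = 1.2162
  grad(y) = 13.1622, v = y - alpha*grad = 0.7819
  prox(v) = soft_thresh(0.7819, 0.0347) = 0.7472
Iteration 3: beta = 0.5, y = 0.7472 + 0.5*(0.7472 - 1.4954) = 0.3731
  grad(y) = 4.7313, v = y - alpha*grad = 0.217
  prox(v) = soft_thresh(0.217, 0.0347) = 0.1823
Iteration 4: beta = 0.6, y = 0.1823 + 0.6*(0.1823 - 0.7472) = -0.1566
  grad(y) = -0.5657, v = y - alpha*grad = -0.1379
  prox(v) = soft_thresh(-0.1379, 0.0347) = -0.1033
f(x_4) = 5*(-0.1033)^2 + 1*(-0.1033) + 1.05*|-0.1033| = 0.0585


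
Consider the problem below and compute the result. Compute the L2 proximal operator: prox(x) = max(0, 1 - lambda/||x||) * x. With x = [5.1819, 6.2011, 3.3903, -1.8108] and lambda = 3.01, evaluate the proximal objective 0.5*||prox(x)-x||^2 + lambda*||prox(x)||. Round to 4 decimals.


Step 1: Compute ||x||.
||x|| = 8.9487
Step 2: Compute scaling factor.
scale = max(0, 1 - 3.01/8.9487) = 0.6636
Step 3: prox(x) = [3.4389, 4.1153, 2.2499, -1.2017]
||prox(x)|| = 5.9387
Step 4: Proximal objective.
0.5*||prox-x||^2 = 4.5301
lambda*||prox|| = 17.8755
Total = 22.4055


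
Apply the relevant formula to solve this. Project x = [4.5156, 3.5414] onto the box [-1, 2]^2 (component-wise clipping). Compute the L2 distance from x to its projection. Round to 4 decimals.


Project each component onto [-1, 2].
clip(4.5156) = 2.0, clip(3.5414) = 2.0
Projection = [2.0, 2.0]
Squared diffs: [6.3282, 2.3759]
Distance = sqrt(8.7041) = 2.9503


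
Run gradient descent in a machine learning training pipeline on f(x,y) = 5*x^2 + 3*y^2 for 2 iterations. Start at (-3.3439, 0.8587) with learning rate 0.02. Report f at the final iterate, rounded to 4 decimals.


Gradient descent on f(x,y) = 5*x^2 + 3*y^2.
Starting point: (-3.3439, 0.8587), alpha = 0.02
Step 1: grad_x = 2*5*-3.3439 = -33.439, grad_y = 2*3*0.8587 = 5.1522
  x_1 = -3.3439 - 0.02*-33.439 = -2.6751
  y_1 = 0.8587 - 0.02*5.1522 = 0.7557
Step 2: grad_x = 2*5*-2.6751 = -26.7512, grad_y = 2*3*0.7557 = 4.5339
  x_2 = -2.6751 - 0.02*-26.7512 = -2.1401
  y_2 = 0.7557 - 0.02*4.5339 = 0.665
f(-2.1401, 0.665) = 5*(-2.1401)^2 + 3*0.665^2 = 24.2266


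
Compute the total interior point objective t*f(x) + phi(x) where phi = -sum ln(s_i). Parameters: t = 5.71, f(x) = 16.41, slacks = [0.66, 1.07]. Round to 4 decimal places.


Step 1: Compute log-barrier.
ln values: [-0.4155, 0.0677]
phi = -(-0.4155 + 0.0677) = 0.3479
Step 2: Compute augmented objective.
t*f(x) = 5.71*16.41 = 93.7011
Total = 93.7011 + 0.3479 = 94.049


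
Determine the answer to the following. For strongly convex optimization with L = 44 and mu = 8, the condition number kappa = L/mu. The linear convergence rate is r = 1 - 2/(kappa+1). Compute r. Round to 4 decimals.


Step 1: Compute the condition number.
kappa = L/mu = 44/8 = 5.5
Step 2: Compute the convergence rate.
r = 1 - 2/(kappa + 1) = 1 - 2*mu/(L + mu) = (L - mu)/(L + mu) = 36/52 = 0.6923


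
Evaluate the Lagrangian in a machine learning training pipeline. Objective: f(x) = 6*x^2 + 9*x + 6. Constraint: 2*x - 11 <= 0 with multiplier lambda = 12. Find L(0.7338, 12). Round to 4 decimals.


Step 1: Evaluate f(x).
f(0.7338) = 6*0.7338^2 + 9*0.7338 + 6 = 15.835
Step 2: Evaluate g(x).
g(0.7338) = 2*0.7338 - 11 = -9.5324
Step 3: Compute Lagrangian.
L = 15.835 + 12*-9.5324 = -98.5538


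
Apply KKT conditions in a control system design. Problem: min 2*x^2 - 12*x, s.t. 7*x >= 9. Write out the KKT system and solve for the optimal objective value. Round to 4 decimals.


Step 1: Try lambda = 0 (constraint inactive).
Stationarity: 2*2*x - 12 = 0
x* = 12/(2*2) = 3.0
Check constraint: 7*3.0 = 21.0 >= 9 -- satisfied.
Step 2: Compute optimal value.
f(x*) = 2*3.0^2 - 12*3.0 = -18.0


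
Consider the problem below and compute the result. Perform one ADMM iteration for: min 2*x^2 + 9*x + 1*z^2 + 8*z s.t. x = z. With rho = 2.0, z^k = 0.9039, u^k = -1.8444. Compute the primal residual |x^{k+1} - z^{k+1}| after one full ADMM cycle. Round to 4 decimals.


ADMM iteration with rho = 2.0, z^k = 0.9039, u^k = -1.8444
Step 1: x-update.
Minimize 2*x^2 + 9*x + (2.0/2)*(x - 0.9039 - 1.8444)^2
FOC: (2*2 + 2.0)*x = -9 + 2.0*(0.9039 + 1.8444)
x^{k+1} = -0.5839
Step 2: z-update.
Minimize 1*z^2 + 8*z + (2.0/2)*(-0.5839 - z - 1.8444)^2
FOC: (2*1 + 2.0)*z = -8 + 2.0*(-0.5839 - 1.8444)
z^{k+1} = -3.2142
Step 3: u-update.
u^{k+1} = -1.8444 - 0.5839 + 3.2142 = 0.7859
Step 4: Primal residual = |-0.5839 + 3.2142| = 2.6303


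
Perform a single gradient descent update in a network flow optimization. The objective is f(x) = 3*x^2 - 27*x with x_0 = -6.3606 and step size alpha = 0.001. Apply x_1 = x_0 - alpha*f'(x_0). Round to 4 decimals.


We compute the gradient at x_0 and apply the update.
f'(x) = 6*x - 27
f'(-6.3606) = 6*-6.3606 - 27 = -65.1636
x_1 = -6.3606 - 0.001*-65.1636 = -6.2954


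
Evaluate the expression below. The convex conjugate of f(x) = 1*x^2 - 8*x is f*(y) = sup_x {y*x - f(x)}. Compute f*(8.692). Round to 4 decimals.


f*(y) = sup_x {y*x - a*x^2 - b*x} = sup_x {(y-b)*x - a*x^2}
FOC: (y - b) - 2a*x = 0 => x* = (y - b)/(2a)
x* = (8.692 + 8)/(2*1) = 8.346
f*(8.692) = (y-b)^2/(4a) = (8.692 + 8)^2/(4*1)
= 278.6229/4 = 69.6557


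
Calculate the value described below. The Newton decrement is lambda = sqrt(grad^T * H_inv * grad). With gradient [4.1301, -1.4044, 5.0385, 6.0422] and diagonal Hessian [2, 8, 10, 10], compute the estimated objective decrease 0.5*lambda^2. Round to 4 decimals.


Step 1: H is diagonal, so H^(-1) * g = [2.0651, -0.1756, 0.5039, 0.6042].
Step 2: g^T H^(-1) g = sum_i g_i^2 / H_ii
  = (4.1301)^2/2 + (-1.4044)^2/8 + (5.0385)^2/10 + (6.0422)^2/10
  = 8.5289 + 0.2465 + 2.5386 + 3.6508 = 14.9649
Step 3: Objective decrease = 0.5 * g^T H^(-1) g = 7.4824


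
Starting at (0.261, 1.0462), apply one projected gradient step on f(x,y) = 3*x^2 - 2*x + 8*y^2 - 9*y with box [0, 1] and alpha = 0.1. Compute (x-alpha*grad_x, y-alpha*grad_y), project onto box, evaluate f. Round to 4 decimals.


Step 1: Compute gradient at (0.261, 1.0462).
grad_x = 2*3*0.261 - 2 = -0.434
grad_y = 2*8*1.0462 - 9 = 7.7392
Step 2: Gradient step.
x_raw = 0.261 - 0.1*-0.434 = 0.3044
y_raw = 1.0462 - 0.1*7.7392 = 0.2723
Step 3: Project onto [0, 1].
x_proj = clip(0.3044) = 0.3044
y_proj = clip(0.2723) = 0.2723
Step 4: Evaluate f.
f(0.3044, 0.2723) = -2.1883


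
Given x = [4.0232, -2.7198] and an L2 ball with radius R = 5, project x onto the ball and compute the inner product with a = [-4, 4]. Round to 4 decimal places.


Step 1: Compute ||x|| (intermediates to 6 decimals).
||x|| = sqrt(4.0232^2 + (-2.7198)^2) = 4.856279
Step 2: Project.
Since ||x|| <= R, proj = x (no scaling needed).
proj(x) = [4.0232, -2.7198]
Step 3: Dot product.
a^T * proj(x) = -4*4.0232 + 4*(-2.7198) = -26.972


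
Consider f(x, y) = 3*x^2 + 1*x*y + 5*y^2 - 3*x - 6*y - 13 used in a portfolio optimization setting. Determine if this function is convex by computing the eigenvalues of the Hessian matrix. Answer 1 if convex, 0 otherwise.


The Hessian of f(x,y) = 3*x^2 + 1*x*y + 5*y^2 - 3*x - 6*y - 13 is:
H = [[6, 1], [1, 10]]
Trace = 6 + 10 = 16
Determinant = 6*10 - (1)^2 = 59
Discriminant = (16)^2 - 4*59 = 20.0
Eigenvalues: lambda_1 = 5.7639, lambda_2 = 10.2361
The function is convex.

1


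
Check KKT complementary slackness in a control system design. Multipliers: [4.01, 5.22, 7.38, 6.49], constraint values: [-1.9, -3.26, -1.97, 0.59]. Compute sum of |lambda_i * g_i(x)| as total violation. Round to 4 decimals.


KKT complementary slackness check:
lambda_1 * g_1 = 4.01 * -1.9 = -7.619
lambda_2 * g_2 = 5.22 * -3.26 = -17.0172
lambda_3 * g_3 = 7.38 * -1.97 = -14.5386
lambda_4 * g_4 = 6.49 * 0.59 = 3.8291
Total violation = 7.619 + 17.0172 + 14.5386 + 3.8291 = 43.0039


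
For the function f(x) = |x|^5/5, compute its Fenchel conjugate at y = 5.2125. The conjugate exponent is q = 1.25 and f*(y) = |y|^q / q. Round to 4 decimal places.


The conjugate exponent q satisfies 1/p + 1/q = 1.
p = 5, so q = 5/(5 - 1) = 1.25
|y|^q = 5.2125^1.25 = 7.876
f*(5.2125) = 7.876 / 1.25 = 6.3008


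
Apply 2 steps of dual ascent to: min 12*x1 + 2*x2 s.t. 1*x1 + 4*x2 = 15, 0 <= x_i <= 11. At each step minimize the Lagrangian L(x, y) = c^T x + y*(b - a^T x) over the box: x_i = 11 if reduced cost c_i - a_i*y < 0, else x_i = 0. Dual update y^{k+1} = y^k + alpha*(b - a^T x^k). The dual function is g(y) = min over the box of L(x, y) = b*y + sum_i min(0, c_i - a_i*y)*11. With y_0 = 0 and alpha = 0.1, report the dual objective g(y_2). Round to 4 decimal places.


Dual ascent for LP: min 12*x1 + 2*x2, 1*x1 + 4*x2 = 15, 0 <= x_i <= 11
Step 1: y^k = 0.0, reduced costs: (12.0, 2.0)
  x^k = (0.0, 0.0), subgradient = b - a^T x = 15.0
  y^{k+1} = 0.0 + 0.1*15.0 = 1.5
Step 2: y^k = 1.5, reduced costs: (10.5, -4.0)
  x^k = (0.0, 11.0), subgradient = b - a^T x = -29.0
  y^{k+1} = 1.5 + 0.1*-29.0 = -1.4
Dual objective at y_2 = -1.4: reduced costs (13.4, 7.6), box minimizer x = (0.0, 0.0)
g(y_2) = b*y + (c1 - a1*y)*x1 + (c2 - a2*y)*x2 = 15*(-1.4) + 13.4*0.0 + 7.6*0.0 = -21.0 + 0.0 + 0.0 = -21.0


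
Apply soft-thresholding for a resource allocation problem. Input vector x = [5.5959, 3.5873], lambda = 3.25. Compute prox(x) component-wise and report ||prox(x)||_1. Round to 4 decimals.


Soft-thresholding with lambda = 3.25:
prox(5.5959) = sign(5.5959)*max(|5.5959| - 3.25, 0) = 2.3459
prox(3.5873) = sign(3.5873)*max(|3.5873| - 3.25, 0) = 0.3373
prox(x) = [2.3459, 0.3373]
||prox(x)||_1 = 2.3459 + 0.3373 = 2.6832


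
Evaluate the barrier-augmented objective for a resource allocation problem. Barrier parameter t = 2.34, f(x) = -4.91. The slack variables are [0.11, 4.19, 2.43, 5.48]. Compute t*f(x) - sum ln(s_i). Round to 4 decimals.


Step 1: Compute log-barrier.
ln values: [-2.2073, 1.4327, 0.8879, 1.7011]
phi = -(-2.2073 + 1.4327 + 0.8879 + 1.7011) = -1.8144
Step 2: Compute augmented objective.
t*f(x) = 2.34*-4.91 = -11.4894
Total = -11.4894 - 1.8144 = -13.3038


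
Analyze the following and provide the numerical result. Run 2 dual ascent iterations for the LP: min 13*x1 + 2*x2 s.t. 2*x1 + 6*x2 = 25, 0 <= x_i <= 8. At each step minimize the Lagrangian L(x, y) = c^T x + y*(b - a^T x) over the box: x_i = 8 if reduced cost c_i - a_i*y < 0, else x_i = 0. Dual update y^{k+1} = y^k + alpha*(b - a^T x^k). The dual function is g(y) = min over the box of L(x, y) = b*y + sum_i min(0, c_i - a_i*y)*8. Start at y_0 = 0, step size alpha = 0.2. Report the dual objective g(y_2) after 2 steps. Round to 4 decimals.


Dual ascent for LP: min 13*x1 + 2*x2, 2*x1 + 6*x2 = 25, 0 <= x_i <= 8
Step 1: y^k = 0.0, reduced costs: (13.0, 2.0)
  x^k = (0.0, 0.0), subgradient = b - a^T x = 25.0
  y^{k+1} = 0.0 + 0.2*25.0 = 5.0
Step 2: y^k = 5.0, reduced costs: (3.0, -28.0)
  x^k = (0.0, 8.0), subgradient = b - a^T x = -23.0
  y^{k+1} = 5.0 + 0.2*-23.0 = 0.4
Dual objective at y_2 = 0.4: reduced costs (12.2, -0.4), box minimizer x = (0.0, 8.0)
g(y_2) = b*y + (c1 - a1*y)*x1 + (c2 - a2*y)*x2 = 25*0.4 + 12.2*0.0 + (-0.4)*8.0 = 10.0 + 0.0 - 3.2 = 6.8


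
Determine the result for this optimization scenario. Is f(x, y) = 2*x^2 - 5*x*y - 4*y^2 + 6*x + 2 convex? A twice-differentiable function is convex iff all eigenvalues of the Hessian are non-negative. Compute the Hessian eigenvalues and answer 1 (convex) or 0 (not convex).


The Hessian of f(x,y) = 2*x^2 - 5*x*y - 4*y^2 + 6*x + 2 is:
H = [[4, -5], [-5, -8]]
Trace = 4 - 8 = -4
Determinant = 4*-8 - (-5)^2 = -57
Discriminant = (-4)^2 - 4*-57 = 244.0
Eigenvalues: lambda_1 = -9.8102, lambda_2 = 5.8102
The function is not convex.

0


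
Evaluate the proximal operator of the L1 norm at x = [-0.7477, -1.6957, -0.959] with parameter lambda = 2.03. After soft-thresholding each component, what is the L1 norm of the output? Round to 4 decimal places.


Soft-thresholding with lambda = 2.03:
prox(-0.7477) = sign(-0.7477)*max(|-0.7477| - 2.03, 0) = 0.0
prox(-1.6957) = sign(-1.6957)*max(|-1.6957| - 2.03, 0) = 0.0
prox(-0.959) = sign(-0.959)*max(|-0.959| - 2.03, 0) = 0.0
prox(x) = [0.0, 0.0, 0.0]
||prox(x)||_1 = 0.0 + 0.0 + 0.0 = 0.0


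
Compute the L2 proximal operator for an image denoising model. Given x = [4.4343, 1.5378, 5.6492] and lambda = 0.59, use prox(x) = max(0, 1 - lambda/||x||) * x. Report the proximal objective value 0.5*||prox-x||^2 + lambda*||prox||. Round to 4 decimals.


Step 1: Compute ||x||.
||x|| = 7.3445
Step 2: Compute scaling factor.
scale = max(0, 1 - 0.59/7.3445) = 0.9197
Step 3: prox(x) = [4.0781, 1.4143, 5.1954]
||prox(x)|| = 6.7545
Step 4: Proximal objective.
0.5*||prox-x||^2 = 0.1741
lambda*||prox|| = 3.9852
Total = 4.1592


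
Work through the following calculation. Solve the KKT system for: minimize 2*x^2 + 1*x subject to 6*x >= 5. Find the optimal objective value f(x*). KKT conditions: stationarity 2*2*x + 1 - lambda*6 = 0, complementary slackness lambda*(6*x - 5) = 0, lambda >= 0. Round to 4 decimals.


Step 1: Try lambda = 0 (constraint inactive).
x_unc = -1/(2*2) = -0.25
Check: 6*-0.25 = -1.5 < 5 -- violated!
Step 2: Constraint must be active: 6*x = 5
x* = 5/6 = 0.8333 (rounded; the exact value 5/6 is used below)
lambda = (2*2*(5/6) + 1)/6 = 0.7222
Step 3: Compute optimal value.
f(x*) = 2*(5/6)^2 + 1*(5/6) = 2.2222


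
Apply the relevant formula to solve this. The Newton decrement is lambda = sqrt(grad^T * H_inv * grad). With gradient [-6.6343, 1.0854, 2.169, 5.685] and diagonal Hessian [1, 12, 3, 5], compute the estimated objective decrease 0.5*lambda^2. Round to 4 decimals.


Step 1: H is diagonal, so H^(-1) * g = [-6.6343, 0.0905, 0.723, 1.137].
Step 2: g^T H^(-1) g = sum_i g_i^2 / H_ii
  = (-6.6343)^2/1 + (1.0854)^2/12 + (2.169)^2/3 + (5.685)^2/5
  = 44.0139 + 0.0982 + 1.5682 + 6.4638 = 52.1441
Step 3: Objective decrease = 0.5 * g^T H^(-1) g = 26.0721


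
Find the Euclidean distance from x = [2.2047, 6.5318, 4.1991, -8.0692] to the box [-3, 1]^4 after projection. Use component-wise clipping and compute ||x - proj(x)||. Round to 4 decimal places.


Project each component onto [-3, 1].
clip(2.2047) = 1.0, clip(6.5318) = 1.0, clip(4.1991) = 1.0, clip(-8.0692) = -3.0
Projection = [1.0, 1.0, 1.0, -3.0]
Squared diffs: [1.4513, 30.6008, 10.2342, 25.6968]
Distance = sqrt(67.9831) = 8.2452


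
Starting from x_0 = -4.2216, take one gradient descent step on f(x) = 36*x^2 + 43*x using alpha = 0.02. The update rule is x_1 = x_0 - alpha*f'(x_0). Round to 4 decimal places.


We compute the gradient at x_0 and apply the update.
f'(x) = 72*x + 43
f'(-4.2216) = 72*-4.2216 + 43 = -260.9552
x_1 = -4.2216 - 0.02*-260.9552 = 0.9975


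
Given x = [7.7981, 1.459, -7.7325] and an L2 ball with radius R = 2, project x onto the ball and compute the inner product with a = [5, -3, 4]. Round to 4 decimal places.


Step 1: Compute ||x|| (intermediates to 6 decimals).
||x|| = sqrt(7.7981^2 + 1.459^2 + (-7.7325)^2) = 11.078384
Step 2: Project.
Since ||x|| > R, scale = R/||x|| = 2/11.078384 = 0.180532, proj(x) = scale * x
proj(x) = [1.407807, 0.263396, -1.395964]
Step 3: Dot product.
a^T * proj(x) = 5*1.407807 - 3*0.263396 + 4*(-1.395964) = 0.665


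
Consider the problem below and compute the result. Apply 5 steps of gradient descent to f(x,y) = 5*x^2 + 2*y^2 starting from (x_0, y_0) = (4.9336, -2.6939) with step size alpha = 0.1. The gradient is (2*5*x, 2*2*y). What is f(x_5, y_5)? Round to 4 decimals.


Gradient descent on f(x,y) = 5*x^2 + 2*y^2.
Starting point: (4.9336, -2.6939), alpha = 0.1
Step 1: grad_x = 2*5*4.9336 = 49.336, grad_y = 2*2*-2.6939 = -10.7756
  x_1 = 4.9336 - 0.1*49.336 = 0.0
  y_1 = -2.6939 - 0.1*-10.7756 = -1.6163
Step 2: grad_x = 2*5*0.0 = 0.0, grad_y = 2*2*-1.6163 = -6.4654
  x_2 = 0.0 - 0.1*0.0 = 0.0
  y_2 = -1.6163 - 0.1*-6.4654 = -0.9698
Step 3: grad_x = 2*5*0.0 = 0.0, grad_y = 2*2*-0.9698 = -3.8792
  x_3 = 0.0 - 0.1*0.0 = 0.0
  y_3 = -0.9698 - 0.1*-3.8792 = -0.5819
Step 4: grad_x = 2*5*0.0 = 0.0, grad_y = 2*2*-0.5819 = -2.3275
  x_4 = 0.0 - 0.1*0.0 = 0.0
  y_4 = -0.5819 - 0.1*-2.3275 = -0.3491
Step 5: grad_x = 2*5*0.0 = 0.0, grad_y = 2*2*-0.3491 = -1.3965
  x_5 = 0.0 - 0.1*0.0 = 0.0
  y_5 = -0.3491 - 0.1*-1.3965 = -0.2095
f(0.0, -0.2095) = 5*0.0^2 + 2*(-0.2095)^2 = 0.0878


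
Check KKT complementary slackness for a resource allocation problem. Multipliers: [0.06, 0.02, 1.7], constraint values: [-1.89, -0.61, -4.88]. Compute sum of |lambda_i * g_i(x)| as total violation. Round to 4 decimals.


KKT complementary slackness check:
lambda_1 * g_1 = 0.06 * -1.89 = -0.1134
lambda_2 * g_2 = 0.02 * -0.61 = -0.0122
lambda_3 * g_3 = 1.7 * -4.88 = -8.296
Total violation = 0.1134 + 0.0122 + 8.296 = 8.4216


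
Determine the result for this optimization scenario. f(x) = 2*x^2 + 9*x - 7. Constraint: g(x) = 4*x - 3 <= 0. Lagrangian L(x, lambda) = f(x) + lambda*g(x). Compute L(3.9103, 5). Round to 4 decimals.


Step 1: Evaluate f(x).
f(3.9103) = 2*3.9103^2 + 9*3.9103 - 7 = 58.7736
Step 2: Evaluate g(x).
g(3.9103) = 4*3.9103 - 3 = 12.6412
Step 3: Compute Lagrangian.
L = 58.7736 + 5*12.6412 = 121.9796


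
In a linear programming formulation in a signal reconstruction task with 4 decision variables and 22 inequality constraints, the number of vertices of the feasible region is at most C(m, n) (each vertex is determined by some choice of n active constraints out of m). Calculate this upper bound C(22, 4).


Each vertex corresponds to some choice of n active constraints out of m, so the number of vertices is at most C(m, n) = m! / (n!(m-n)!).
m = 22, n = 4
Numerator: 22 * 21 * 20 * 19
Denominator: 4! = 24
C(22, 4) = 7315


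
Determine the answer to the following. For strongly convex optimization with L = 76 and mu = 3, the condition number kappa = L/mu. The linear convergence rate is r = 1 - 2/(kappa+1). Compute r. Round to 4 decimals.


Step 1: Compute the condition number.
kappa = L/mu = 76/3 = 25.3333
Step 2: Compute the convergence rate.
r = 1 - 2/(kappa + 1) = 1 - 2*mu/(L + mu) = (L - mu)/(L + mu) = 73/79 = 0.9241


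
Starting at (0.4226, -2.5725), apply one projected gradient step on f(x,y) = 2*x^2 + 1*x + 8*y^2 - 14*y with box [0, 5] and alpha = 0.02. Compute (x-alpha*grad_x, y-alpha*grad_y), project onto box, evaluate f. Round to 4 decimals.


Step 1: Compute gradient at (0.4226, -2.5725).
grad_x = 2*2*0.4226 + 1 = 2.6904
grad_y = 2*8*-2.5725 - 14 = -55.16
Step 2: Gradient step.
x_raw = 0.4226 - 0.02*2.6904 = 0.3688
y_raw = -2.5725 - 0.02*-55.16 = -1.4693
Step 3: Project onto [0, 5].
x_proj = clip(0.3688) = 0.3688
y_proj = clip(-1.4693) = 0.0
Step 4: Evaluate f.
f(0.3688, 0.0) = 0.6408


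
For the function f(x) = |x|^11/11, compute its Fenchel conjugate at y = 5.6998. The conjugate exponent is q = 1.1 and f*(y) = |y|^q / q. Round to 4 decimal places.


The conjugate exponent q satisfies 1/p + 1/q = 1.
p = 11, so q = 11/(11 - 1) = 1.1
|y|^q = 5.6998^1.1 = 6.7834
f*(5.6998) = 6.7834 / 1.1 = 6.1667


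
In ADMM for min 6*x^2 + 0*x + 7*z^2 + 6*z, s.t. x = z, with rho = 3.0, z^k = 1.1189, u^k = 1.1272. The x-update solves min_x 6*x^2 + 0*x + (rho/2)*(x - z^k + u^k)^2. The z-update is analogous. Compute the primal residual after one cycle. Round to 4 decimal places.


ADMM iteration with rho = 3.0, z^k = 1.1189, u^k = 1.1272
Step 1: x-update.
Minimize 6*x^2 + 0*x + (3.0/2)*(x - 1.1189 + 1.1272)^2
FOC: (2*6 + 3.0)*x = 0 + 3.0*(1.1189 - 1.1272)
x^{k+1} = -0.0017
Step 2: z-update.
Minimize 7*z^2 + 6*z + (3.0/2)*(-0.0017 - z + 1.1272)^2
FOC: (2*7 + 3.0)*z = -6 + 3.0*(-0.0017 + 1.1272)
z^{k+1} = -0.1543
Step 3: u-update.
u^{k+1} = 1.1272 - 0.0017 + 0.1543 = 1.2799
Step 4: Primal residual = |-0.0017 + 0.1543| = 0.1527


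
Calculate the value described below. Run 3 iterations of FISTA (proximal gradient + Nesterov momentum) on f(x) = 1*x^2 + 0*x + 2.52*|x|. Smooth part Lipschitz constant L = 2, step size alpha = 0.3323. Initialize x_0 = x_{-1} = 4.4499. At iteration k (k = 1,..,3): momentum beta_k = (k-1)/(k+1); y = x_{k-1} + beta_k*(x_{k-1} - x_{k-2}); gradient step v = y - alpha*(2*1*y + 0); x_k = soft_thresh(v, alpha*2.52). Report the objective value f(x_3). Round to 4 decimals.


FISTA on f(x) = 1*x^2 + 0*x + 2.52*|x|
L = 2, alpha = 0.3323
Iteration 1: beta = 0.0, y = 4.4499 + 0.0*(4.4499 - 4.4499) = 4.4499
  grad(y) = 8.8998, v = y - alpha*grad = 1.4925
  prox(v) = soft_thresh(1.4925, 0.8374) = 0.6551
Iteration 2: beta = 0.3333, y = 0.6551 + 0.3333*(0.6551 - 4.4499) = -0.6098
  grad(y) = -1.2197, v = y - alpha*grad = -0.2045
  prox(v) = soft_thresh(-0.2045, 0.8374) = 0.0
Iteration 3: beta = 0.5, y = 0.0 + 0.5*(0.0 - 0.6551) = -0.3276
  grad(y) = -0.6551, v = y - alpha*grad = -0.1099
  prox(v) = soft_thresh(-0.1099, 0.8374) = 0.0
f(x_3) = 1*0.0^2 + 0*0.0 + 2.52*|0.0| = 0.0
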